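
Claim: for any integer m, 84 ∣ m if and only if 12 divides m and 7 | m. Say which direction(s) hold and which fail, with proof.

The biconditional holds.

Forward direction. If 84 ∣ m, write m = 84q. Since 84 = 7·12, m = 12·(7q), so 12 ∣ m; and since 84 = 12·7, m = 7·(12q), so 7 ∣ m.

Converse. Suppose 12 ∣ m and 7 ∣ m. Any common multiple of 12 and 7 is a multiple of their lcm; here gcd(12, 7) = 1, so lcm(12, 7) = 12·7 = 84, so 84 ∣ m.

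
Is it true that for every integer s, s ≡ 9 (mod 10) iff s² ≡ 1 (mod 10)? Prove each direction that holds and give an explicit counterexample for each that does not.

Forward direction. Suppose s ≡ 9 (mod 10). Write s = 10j + 9. Then (10j + 9)² = 100j² + 180j + 81 = 10(10j² + 18j + 8) + 1, so s² ≡ 1 (mod 10).

Converse. This fails: take s = 1. Then 1² = 1 ≡ 1 (mod 10), yet 1 ≡ 1 (mod 10), not 9.

The forward direction holds; the converse fails.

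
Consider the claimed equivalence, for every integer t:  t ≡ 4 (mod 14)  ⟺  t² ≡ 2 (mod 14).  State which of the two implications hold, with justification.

(⇐) This fails: take t = 10. Then 10² = 100 ≡ 2 (mod 14), yet 10 ≡ 10 (mod 14), not 4.

(⇒) Suppose t ≡ 4 (mod 14). Write t = 14j + 4. Then (14j + 4)² = 196j² + 112j + 16 = 14(14j² + 8j + 1) + 2, so t² ≡ 2 (mod 14).

The forward direction holds; the converse fails.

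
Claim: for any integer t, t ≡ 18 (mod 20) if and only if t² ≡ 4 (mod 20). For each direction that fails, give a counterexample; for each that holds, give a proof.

(→) Suppose t ≡ 18 (mod 20). Write t = 20j + 18. Then (20j + 18)² = 400j² + 720j + 324 = 20(20j² + 36j + 16) + 4, so t² ≡ 4 (mod 20).

(←) This fails: take t = 2. Then 2² = 4 ≡ 4 (mod 20), yet 2 ≡ 2 (mod 20), not 18.

Not equivalent: only (⇒) holds.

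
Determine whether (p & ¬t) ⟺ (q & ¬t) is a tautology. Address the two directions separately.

(⇒) fails and (⇐) fails.

[⇒] This fails. Under p = T, t = F, q = F, the left side is true but the right side is false.

[⇐] This fails. Under p = F, t = F, q = T, the left side is false but the right side is true.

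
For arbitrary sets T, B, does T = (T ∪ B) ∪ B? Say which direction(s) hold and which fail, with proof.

(⟹) Let x ∈ T. Then either x ∈ T and x ∉ B; or x ∈ T ∩ B. In each case x ∈ (T ∪ B) ∪ B, so T ⊆ (T ∪ B) ∪ B.

(⟸) This inclusion fails. Take T = ∅, B = {1}; then 1 ∈ (T ∪ B) ∪ B but 1 ∉ T.

Only the forward inclusion holds.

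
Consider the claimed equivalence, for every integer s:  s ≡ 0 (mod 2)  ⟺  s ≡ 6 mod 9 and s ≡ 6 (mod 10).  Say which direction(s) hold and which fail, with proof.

Only the reverse direction holds.

(⇐) If s ≡ 6 (mod 9) and s ≡ 6 (mod 10), then by the Chinese remainder theorem s ≡ 6 (mod 90). Since 6 ≡ 0 (mod 2) and 2 ∣ 90, we get s ≡ 0 (mod 2).

(⇒) This fails: s = 0 gives 0 ≡ 0 (mod 2) but 0 ≡ 0 (mod 9), so the conjunction on the right does not hold.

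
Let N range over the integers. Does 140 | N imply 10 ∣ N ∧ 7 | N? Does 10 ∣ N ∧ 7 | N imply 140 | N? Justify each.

Forward direction. If 140 ∣ N, write N = 140q. Since 140 = 14·10, N = 10·(14q), so 10 ∣ N; and since 140 = 20·7, N = 7·(20q), so 7 ∣ N.

Converse. This fails: take N = 70. Both 10 ∣ 70 and 7 ∣ 70, yet 70 is not a multiple of 140 (since 70 = 0·140 + 70), so 140 ∤ 70.

The forward direction holds; the converse fails.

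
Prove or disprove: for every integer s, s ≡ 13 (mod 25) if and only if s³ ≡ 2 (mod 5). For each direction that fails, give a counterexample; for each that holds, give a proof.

Only the forward implication holds.

(⇒) Suppose s ≡ 13 (mod 25). Then s³ ≡ 13³ = 2197 (mod 25), and since 5 ∣ 25, also s³ ≡ 2 (mod 5).

(⇐) This fails: take s = 3. Then 3³ = 27 ≡ 2 (mod 5), yet 3 ≡ 3 (mod 25), not 13.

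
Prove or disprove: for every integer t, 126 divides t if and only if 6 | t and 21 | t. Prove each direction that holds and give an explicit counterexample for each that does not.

(⟹) If 126 ∣ t, write t = 126q. Since 126 = 21·6, t = 6·(21q), so 6 ∣ t; and since 126 = 6·21, t = 21·(6q), so 21 ∣ t.

(⟸) This fails: take t = 42. Both 6 ∣ 42 and 21 ∣ 42, yet 42 is not a multiple of 126 (since 42 = 0·126 + 42), so 126 ∤ 42.

Only the forward direction holds.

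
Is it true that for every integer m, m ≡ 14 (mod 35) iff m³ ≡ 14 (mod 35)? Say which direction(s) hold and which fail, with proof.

Equivalent; both directions hold.

[⇐] Suppose m³ ≡ 14 (mod 35). The only residue r in {0, …, 34} with r³ ≡ 14 (mod 35) is r = 14, so m ≡ 14 (mod 35).

[⇒] Suppose m ≡ 14 (mod 35). Write m = 35j + 14. Then (35j + 14)³ = 42875j³ + 51450j² + 20580j + 2744 = 35(1225j³ + 1470j² + 588j + 78) + 14, so m³ ≡ 14 (mod 35).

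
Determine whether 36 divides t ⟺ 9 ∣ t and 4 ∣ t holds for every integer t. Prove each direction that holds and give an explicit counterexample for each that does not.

(→) If 36 ∣ t, write t = 36q. Since 36 = 4·9, t = 9·(4q), so 9 ∣ t; and since 36 = 9·4, t = 4·(9q), so 4 ∣ t.

(←) Suppose 9 ∣ t and 4 ∣ t. Any common multiple of 9 and 4 is a multiple of their lcm; here gcd(9, 4) = 1, so lcm(9, 4) = 9·4 = 36, so 36 ∣ t.

Both implications hold.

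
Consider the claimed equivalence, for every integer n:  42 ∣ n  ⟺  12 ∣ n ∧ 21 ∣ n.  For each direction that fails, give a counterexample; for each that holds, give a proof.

Converse. Suppose 12 ∣ n and 21 ∣ n. Any common multiple of 12 and 21 is a multiple of their lcm; here lcm(12, 21) = 12·21/gcd(12, 21) = 252/3 = 84, so 84 ∣ n. Since 42 ∣ 84, it follows that 42 ∣ n.

Forward direction. This fails: take n = 42. Certainly 42 ∣ 42, but 12 ∤ 42.

(⇒) fails; (⇐) holds.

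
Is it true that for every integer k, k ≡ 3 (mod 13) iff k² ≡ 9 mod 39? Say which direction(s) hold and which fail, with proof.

[⇒] This fails: take k = 16. Then 16 ≡ 3 (mod 13), but 16² = 256 ≡ 22 (mod 39), not 9.

[⇐] This fails: take k = 36. Then 36² = 1296 ≡ 9 (mod 39), yet 36 ≡ 10 (mod 13), not 3.

Both directions fail.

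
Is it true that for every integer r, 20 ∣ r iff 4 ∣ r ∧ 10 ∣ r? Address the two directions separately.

The biconditional holds.

[⇐] Suppose 4 ∣ r and 10 ∣ r. Any common multiple of 4 and 10 is a multiple of their lcm; here lcm(4, 10) = 4·10/gcd(4, 10) = 40/2 = 20, so 20 ∣ r.

[⇒] If 20 ∣ r, write r = 20q. Since 20 = 5·4, r = 4·(5q), so 4 ∣ r; and since 20 = 2·10, r = 10·(2q), so 10 ∣ r.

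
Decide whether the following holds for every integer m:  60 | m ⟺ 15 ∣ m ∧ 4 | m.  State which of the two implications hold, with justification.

Equivalent; both directions hold.

(→) If 60 ∣ m, write m = 60q. Since 60 = 4·15, m = 15·(4q), so 15 ∣ m; and since 60 = 15·4, m = 4·(15q), so 4 ∣ m.

(←) Suppose 15 ∣ m and 4 ∣ m. Any common multiple of 15 and 4 is a multiple of their lcm; here gcd(15, 4) = 1, so lcm(15, 4) = 15·4 = 60, so 60 ∣ m.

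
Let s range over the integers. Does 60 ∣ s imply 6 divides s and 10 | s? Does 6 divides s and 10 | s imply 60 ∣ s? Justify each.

(→) If 60 ∣ s, write s = 60q. Since 60 = 10·6, s = 6·(10q), so 6 ∣ s; and since 60 = 6·10, s = 10·(6q), so 10 ∣ s.

(←) This fails: take s = 30. Both 6 ∣ 30 and 10 ∣ 30, yet 30 is not a multiple of 60 (since 30 = 0·60 + 30), so 60 ∤ 30.

(⇒) holds; (⇐) fails.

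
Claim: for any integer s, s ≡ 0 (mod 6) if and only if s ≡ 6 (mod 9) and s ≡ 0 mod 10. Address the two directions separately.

(⟹) This fails: s = 0 gives 0 ≡ 0 (mod 6) but 0 ≡ 0 (mod 9), so the conjunction on the right does not hold.

(⟸) Conversely, if s ≡ 6 (mod 9) and s ≡ 0 (mod 10), then by the Chinese remainder theorem s ≡ 60 (mod 90). Since 60 ≡ 0 (mod 6) and 6 ∣ 90, we get s ≡ 0 (mod 6).

Not equivalent: only (⇐) holds.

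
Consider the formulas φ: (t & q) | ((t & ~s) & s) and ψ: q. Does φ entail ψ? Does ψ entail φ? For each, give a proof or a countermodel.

Only the forward implication holds.

(⟹) Assume the antecedent. If s is true, the antecedent forces (s = T, t = T, q = T), and q holds there. If s is false, the antecedent forces (s = F, t = T, q = T), and q holds there. Either way q holds.

(⟸) This fails. Under s = F, t = F, q = T, the left side is false but the right side is true.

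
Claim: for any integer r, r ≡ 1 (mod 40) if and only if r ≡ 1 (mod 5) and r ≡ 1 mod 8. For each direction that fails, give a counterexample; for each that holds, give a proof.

Both directions hold; the statement is true.

(⟹) Suppose r ≡ 1 (mod 40); write r = 40j + 1. Since 5 ∣ 40, reducing mod 5 gives r ≡ 1 (mod 5); since 8 ∣ 40, reducing mod 8 gives r ≡ 1 (mod 8).

(⟸) Conversely, if r ≡ 1 (mod 5) and r ≡ 1 (mod 8), then by the Chinese remainder theorem r ≡ 1 (mod 40). This is exactly r ≡ 1 (mod 40).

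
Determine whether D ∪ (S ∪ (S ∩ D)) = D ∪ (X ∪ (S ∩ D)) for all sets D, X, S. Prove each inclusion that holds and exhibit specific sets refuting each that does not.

Neither inclusion holds.

(⊆) This inclusion fails. Take D = ∅, X = ∅, S = {1}; then 1 ∈ D ∪ (S ∪ (S ∩ D)) but 1 ∉ D ∪ (X ∪ (S ∩ D)).

(⊇) This inclusion fails. Take D = ∅, X = {1}, S = ∅; then 1 ∈ D ∪ (X ∪ (S ∩ D)) but 1 ∉ D ∪ (S ∪ (S ∩ D)).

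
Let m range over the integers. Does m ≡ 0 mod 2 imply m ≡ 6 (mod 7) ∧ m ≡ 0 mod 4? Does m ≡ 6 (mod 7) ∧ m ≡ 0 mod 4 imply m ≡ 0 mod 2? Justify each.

(⟹) This fails: m = 0 gives 0 ≡ 0 (mod 2) but 0 ≡ 0 (mod 7), so the conjunction on the right does not hold.

(⟸) Conversely, if m ≡ 6 (mod 7) and m ≡ 0 (mod 4), then by the Chinese remainder theorem m ≡ 20 (mod 28). Since 20 ≡ 0 (mod 2) and 2 ∣ 28, we get m ≡ 0 (mod 2).

(⇒) fails; (⇐) holds.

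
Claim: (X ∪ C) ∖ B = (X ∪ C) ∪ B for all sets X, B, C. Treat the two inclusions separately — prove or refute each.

Only the forward inclusion holds.

Forward inclusion. Let x ∈ (X ∪ C) ∖ B. Then either x ∈ X and x ∉ B, C; or x ∈ C and x ∉ X, B; or x ∈ X ∩ C and x ∉ B. In each case x ∈ (X ∪ C) ∪ B, so (X ∪ C) ∖ B ⊆ (X ∪ C) ∪ B.

Reverse inclusion. This inclusion fails. Take X = ∅, B = {1}, C = ∅; then 1 ∈ (X ∪ C) ∪ B but 1 ∉ (X ∪ C) ∖ B.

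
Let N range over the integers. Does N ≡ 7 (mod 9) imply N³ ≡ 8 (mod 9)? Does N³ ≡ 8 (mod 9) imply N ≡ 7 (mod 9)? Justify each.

Neither direction holds.

[⇒] This fails: take N = 7. Then 7 ≡ 7 (mod 9), but 7³ = 343 ≡ 1 (mod 9), not 8.

[⇐] This fails: take N = 2. Then 2³ = 8 ≡ 8 (mod 9), yet 2 ≡ 2 (mod 9), not 7.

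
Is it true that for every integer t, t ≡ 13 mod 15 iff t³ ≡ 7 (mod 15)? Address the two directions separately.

Both directions hold; the statement is true.

(⇐) Suppose t³ ≡ 7 (mod 15). The only residue r in {0, …, 14} with r³ ≡ 7 (mod 15) is r = 13, so t ≡ 13 (mod 15).

(⇒) Suppose t ≡ 13 mod 15. Write t = 15j + 13. Then (15j + 13)³ = 3375j³ + 8775j² + 7605j + 2197 = 15(225j³ + 585j² + 507j + 146) + 7, so t³ ≡ 7 (mod 15).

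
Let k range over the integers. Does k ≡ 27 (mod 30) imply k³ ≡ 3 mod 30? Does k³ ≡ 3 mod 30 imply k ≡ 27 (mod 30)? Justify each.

Both directions hold; the statement is true.

[⇒] Suppose k ≡ 27 (mod 30). Write k = 30j + 27. Then (30j + 27)³ = 27000j³ + 72900j² + 65610j + 19683 = 30(900j³ + 2430j² + 2187j + 656) + 3, so k³ ≡ 3 (mod 30).

[⇐] Conversely, suppose k³ ≡ 3 (mod 30). The only residue r in {0, …, 29} with r³ ≡ 3 (mod 30) is r = 27, so k ≡ 27 (mod 30).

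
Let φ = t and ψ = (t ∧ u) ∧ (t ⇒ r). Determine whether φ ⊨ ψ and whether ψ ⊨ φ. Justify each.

The forward direction fails; the converse holds.

Converse. Assume the antecedent. If r is true, the antecedent forces (r = T, t = T, u = T), and t holds there. If r is false, the antecedent cannot hold. Either way t holds.

Forward direction. This fails. Under r = F, t = T, u = F, the left side is true but the right side is false.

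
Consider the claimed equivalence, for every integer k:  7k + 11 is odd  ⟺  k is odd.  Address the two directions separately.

(⇒) This fails: k = 4 gives 7k + 11 = 39, which is odd, but 4 is even, not odd.

(⇐) This also fails: k = 5 is odd, but 7k + 11 = 46 is even, not odd.

Neither direction holds.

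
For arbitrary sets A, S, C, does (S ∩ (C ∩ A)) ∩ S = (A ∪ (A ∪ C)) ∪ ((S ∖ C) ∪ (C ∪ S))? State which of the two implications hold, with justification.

(⟹) Let x ∈ (S ∩ (C ∩ A)) ∩ S. Then x ∈ A ∩ S ∩ C, from which x ∈ (A ∪ (A ∪ C)) ∪ ((S ∖ C) ∪ (C ∪ S)).

(⟸) This inclusion fails. Take A = {1}, S = ∅, C = ∅; then 1 ∈ (A ∪ (A ∪ C)) ∪ ((S ∖ C) ∪ (C ∪ S)) but 1 ∉ (S ∩ (C ∩ A)) ∩ S.

(⊆) holds; (⊇) fails.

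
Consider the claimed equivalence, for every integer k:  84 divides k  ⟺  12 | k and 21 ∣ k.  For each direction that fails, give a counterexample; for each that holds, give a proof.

Both implications hold.

(⟸) Suppose 12 ∣ k and 21 ∣ k. Any common multiple of 12 and 21 is a multiple of their lcm; here lcm(12, 21) = 12·21/gcd(12, 21) = 252/3 = 84, so 84 ∣ k.

(⟹) If 84 ∣ k, write k = 84q. Since 84 = 7·12, k = 12·(7q), so 12 ∣ k; and since 84 = 4·21, k = 21·(4q), so 21 ∣ k.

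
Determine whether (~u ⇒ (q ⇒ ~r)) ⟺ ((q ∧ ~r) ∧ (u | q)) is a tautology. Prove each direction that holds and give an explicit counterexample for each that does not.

(⇒) This fails. Under u = F, q = F, r = F, the left side is true but the right side is false.

(⇐) Assume the antecedent. If u is true, ~u ⇒ (q ⇒ ~r) reduces to true regardless of the other variables. If u is false, the antecedent forces (u = F, q = T, r = F), and ~u ⇒ (q ⇒ ~r) holds there. Either way ~u ⇒ (q ⇒ ~r) holds.

Not equivalent: only (⇐) holds.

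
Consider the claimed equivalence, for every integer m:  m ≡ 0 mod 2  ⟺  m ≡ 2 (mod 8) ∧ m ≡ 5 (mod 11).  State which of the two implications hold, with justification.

(⟹) This fails: m = 0 gives 0 ≡ 0 (mod 2) but 0 ≡ 0 (mod 8), so the conjunction on the right does not hold.

(⟸) Conversely, if m ≡ 2 (mod 8) and m ≡ 5 (mod 11), then by the Chinese remainder theorem m ≡ 82 (mod 88). Since 82 ≡ 0 (mod 2) and 2 ∣ 88, we get m ≡ 0 (mod 2).

The forward direction fails; the converse holds.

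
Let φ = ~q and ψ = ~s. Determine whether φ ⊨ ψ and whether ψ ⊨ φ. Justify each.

Both directions fail.

(→) This fails. Under q = F, s = T, the left side is true but the right side is false.

(←) This fails. Under q = T, s = F, the left side is false but the right side is true.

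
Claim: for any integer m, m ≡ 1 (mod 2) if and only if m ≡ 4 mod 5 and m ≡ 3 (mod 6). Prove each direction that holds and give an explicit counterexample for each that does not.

(⟹) This fails: m = 1 gives 1 ≡ 1 (mod 2) but 1 ≡ 1 (mod 5), so the conjunction on the right does not hold.

(⟸) Conversely, if m ≡ 4 (mod 5) and m ≡ 3 (mod 6), then by the Chinese remainder theorem m ≡ 9 (mod 30). Since 9 ≡ 1 (mod 2) and 2 ∣ 30, we get m ≡ 1 (mod 2).

Not equivalent: only (⇐) holds.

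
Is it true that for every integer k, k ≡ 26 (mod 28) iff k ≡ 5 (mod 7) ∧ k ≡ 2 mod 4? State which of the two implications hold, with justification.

Both implications hold.

Forward direction. Suppose k ≡ 26 (mod 28); write k = 28j + 26. Since 7 ∣ 28, reducing mod 7 gives k ≡ 26 ≡ 5 (mod 7); since 4 ∣ 28, reducing mod 4 gives k ≡ 26 ≡ 2 (mod 4).

Converse. If k ≡ 5 (mod 7) and k ≡ 2 (mod 4), then by the Chinese remainder theorem k ≡ 26 (mod 28). This is exactly k ≡ 26 (mod 28).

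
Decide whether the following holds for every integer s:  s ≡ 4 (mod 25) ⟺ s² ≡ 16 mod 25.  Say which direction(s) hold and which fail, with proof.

(⇒) Suppose s ≡ 4 (mod 25). Write s = 25j + 4. Then (25j + 4)² = 625j² + 200j + 16 = 25(25j² + 8j) + 16, so s² ≡ 16 (mod 25).

(⇐) This fails: take s = 21. Then 21² = 441 ≡ 16 (mod 25), yet 21 ≡ 21 (mod 25), not 4.

Only the forward direction holds.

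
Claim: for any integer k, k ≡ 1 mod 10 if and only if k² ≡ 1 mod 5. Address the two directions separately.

(⟹) Suppose k ≡ 1 (mod 10). Then k² ≡ 1² = 1 (mod 10), and since 5 ∣ 10, also k² ≡ 1 (mod 5).

(⟸) This fails: take k = 4. Then 4² = 16 ≡ 1 (mod 5), yet 4 ≡ 4 (mod 10), not 1.

The forward direction holds; the converse fails.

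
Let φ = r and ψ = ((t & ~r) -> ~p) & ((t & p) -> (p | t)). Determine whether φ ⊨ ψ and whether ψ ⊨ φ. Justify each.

Forward direction. Assume the antecedent. If r is true, the consequent reduces to true regardless of the other variables. If r is false, the antecedent cannot hold. Either way the consequent holds.

Converse. This fails. Under r = F, t = F, p = F, the left side is false but the right side is true.

Only the forward direction holds.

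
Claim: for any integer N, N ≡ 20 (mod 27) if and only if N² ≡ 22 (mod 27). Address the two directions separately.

(⟹) Suppose N ≡ 20 (mod 27). Write N = 27j + 20. Then (27j + 20)² = 729j² + 1080j + 400 = 27(27j² + 40j + 14) + 22, so N² ≡ 22 (mod 27).

(⟸) This fails: take N = 7. Then 7² = 49 ≡ 22 (mod 27), yet 7 ≡ 7 (mod 27), not 20.

Not equivalent: only (⇒) holds.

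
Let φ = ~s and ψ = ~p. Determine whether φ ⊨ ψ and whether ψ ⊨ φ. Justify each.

Neither direction holds.

[⇒] This fails. Under p = T, s = F, the left side is true but the right side is false.

[⇐] This fails. Under p = F, s = T, the left side is false but the right side is true.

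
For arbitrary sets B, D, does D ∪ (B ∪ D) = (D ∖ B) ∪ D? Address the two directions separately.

(⟹) This inclusion fails. Take B = {1}, D = ∅; then 1 ∈ D ∪ (B ∪ D) but 1 ∉ (D ∖ B) ∪ D.

(⟸) Let x ∈ (D ∖ B) ∪ D. Then either x ∈ D and x ∉ B; or x ∈ B ∩ D. In each case x ∈ D ∪ (B ∪ D), so (D ∖ B) ∪ D ⊆ D ∪ (B ∪ D).

(⊆) fails; (⊇) holds.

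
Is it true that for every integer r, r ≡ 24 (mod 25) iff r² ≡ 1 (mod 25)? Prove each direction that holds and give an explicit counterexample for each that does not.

[⇒] Suppose r ≡ 24 (mod 25). Write r = 25j + 24. Then (25j + 24)² = 625j² + 1200j + 576 = 25(25j² + 48j + 23) + 1, so r² ≡ 1 (mod 25).

[⇐] This fails: take r = 1. Then 1² = 1 ≡ 1 (mod 25), yet 1 ≡ 1 (mod 25), not 24.

(⇒) holds; (⇐) fails.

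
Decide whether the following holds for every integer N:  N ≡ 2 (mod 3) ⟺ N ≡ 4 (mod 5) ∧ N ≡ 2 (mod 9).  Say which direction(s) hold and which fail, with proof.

Not equivalent: only (⇐) holds.

(⟹) This fails: N = 32 gives 32 ≡ 2 (mod 3) but 32 ≡ 2 (mod 5), so the conjunction on the right does not hold.

(⟸) Conversely, if N ≡ 4 (mod 5) and N ≡ 2 (mod 9), then by the Chinese remainder theorem N ≡ 29 (mod 45). Since 29 ≡ 2 (mod 3) and 3 ∣ 45, we get N ≡ 2 (mod 3).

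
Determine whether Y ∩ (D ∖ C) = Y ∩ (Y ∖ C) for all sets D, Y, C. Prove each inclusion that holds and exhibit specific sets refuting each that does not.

Only the forward inclusion holds.

(⟹) Let x ∈ Y ∩ (D ∖ C). Then x ∈ D ∩ Y and x ∉ C, from which x ∈ Y ∩ (Y ∖ C).

(⟸) This inclusion fails. Take D = ∅, Y = {1}, C = ∅; then 1 ∈ Y ∩ (Y ∖ C) but 1 ∉ Y ∩ (D ∖ C).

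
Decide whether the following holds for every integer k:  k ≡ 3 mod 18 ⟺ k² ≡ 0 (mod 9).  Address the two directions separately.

[⇐] This fails: take k = 0. Then 0² = 0 ≡ 0 (mod 9), yet 0 ≡ 0 (mod 18), not 3.

[⇒] Suppose k ≡ 3 (mod 18). Then k² ≡ 3² = 9 (mod 18), and since 9 ∣ 18, also k² ≡ 0 (mod 9).

Only the forward direction holds.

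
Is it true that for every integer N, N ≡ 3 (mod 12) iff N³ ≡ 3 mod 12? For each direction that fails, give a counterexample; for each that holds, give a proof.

Forward direction. Suppose N ≡ 3 (mod 12). Write N = 12j + 3. Then (12j + 3)³ = 1728j³ + 1296j² + 324j + 27 = 12(144j³ + 108j² + 27j + 2) + 3, so N³ ≡ 3 (mod 12).

Converse. For the converse, argue contrapositively. If N ≢ 3 (mod 12), then N is congruent to one of 0, 1, 2, 4, 5, 6, 7, 8, 9, 10, 11 modulo 12, and these give N³ ≡ 0, 1, 8, 4, 5, 0, 7, 8, 9, 4, 11 respectively — never 3.

The biconditional holds.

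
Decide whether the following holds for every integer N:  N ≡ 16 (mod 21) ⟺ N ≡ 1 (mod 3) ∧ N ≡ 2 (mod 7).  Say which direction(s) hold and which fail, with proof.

Both directions hold.

(⟹) Suppose N ≡ 16 (mod 21); write N = 21j + 16. Since 3 ∣ 21, reducing mod 3 gives N ≡ 16 ≡ 1 (mod 3); since 7 ∣ 21, reducing mod 7 gives N ≡ 16 ≡ 2 (mod 7).

(⟸) Conversely, if N ≡ 1 (mod 3) and N ≡ 2 (mod 7), then by the Chinese remainder theorem N ≡ 16 (mod 21). This is exactly N ≡ 16 (mod 21).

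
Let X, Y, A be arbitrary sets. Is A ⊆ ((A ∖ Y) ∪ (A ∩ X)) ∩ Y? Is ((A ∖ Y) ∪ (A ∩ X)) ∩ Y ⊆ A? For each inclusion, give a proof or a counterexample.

The sets are not equal: only the reverse inclusion holds.

(⟹) This inclusion fails. Take X = ∅, Y = ∅, A = {1}; then 1 ∈ A but 1 ∉ ((A ∖ Y) ∪ (A ∩ X)) ∩ Y.

(⟸) Let x ∈ ((A ∖ Y) ∪ (A ∩ X)) ∩ Y. Then x ∈ X ∩ Y ∩ A, from which x ∈ A.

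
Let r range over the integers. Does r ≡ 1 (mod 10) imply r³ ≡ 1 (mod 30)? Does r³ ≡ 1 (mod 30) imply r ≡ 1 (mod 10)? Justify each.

Not equivalent: only (⇐) holds.

Forward direction. This fails: take r = 11. Then 11 ≡ 1 (mod 10), but 11³ = 1331 ≡ 11 (mod 30), not 1.

Converse. The residues r modulo 30 with r³ ≡ 1 (mod 30) are exactly {1}, and each is ≡ 1 (mod 10).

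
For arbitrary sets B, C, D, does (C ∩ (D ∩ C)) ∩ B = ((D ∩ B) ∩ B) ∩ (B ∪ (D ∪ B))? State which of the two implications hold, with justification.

The sets are not equal: only the forward inclusion holds.

(⟹) Let x ∈ (C ∩ (D ∩ C)) ∩ B. Then x ∈ B ∩ C ∩ D, from which x ∈ ((D ∩ B) ∩ B) ∩ (B ∪ (D ∪ B)).

(⟸) This inclusion fails. Take B = {1}, C = ∅, D = {1}; then 1 ∈ ((D ∩ B) ∩ B) ∩ (B ∪ (D ∪ B)) but 1 ∉ (C ∩ (D ∩ C)) ∩ B.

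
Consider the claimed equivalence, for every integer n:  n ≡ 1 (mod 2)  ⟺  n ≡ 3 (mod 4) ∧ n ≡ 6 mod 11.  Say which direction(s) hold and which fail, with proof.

Only the converse holds.

[⇒] This fails: n = 1 gives 1 ≡ 1 (mod 2) but 1 ≡ 1 (mod 4), so the conjunction on the right does not hold.

[⇐] Conversely, if n ≡ 3 (mod 4) and n ≡ 6 (mod 11), then by the Chinese remainder theorem n ≡ 39 (mod 44). Since 39 ≡ 1 (mod 2) and 2 ∣ 44, we get n ≡ 1 (mod 2).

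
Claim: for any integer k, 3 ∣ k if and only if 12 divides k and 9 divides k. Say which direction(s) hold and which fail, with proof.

(⇒) This fails: take k = 3. Certainly 3 ∣ 3, but 12 ∤ 3.

(⇐) Suppose 12 ∣ k and 9 ∣ k. Any common multiple of 12 and 9 is a multiple of their lcm; here lcm(12, 9) = 12·9/gcd(12, 9) = 108/3 = 36, so 36 ∣ k. Since 3 ∣ 36, it follows that 3 ∣ k.

Only the reverse direction holds.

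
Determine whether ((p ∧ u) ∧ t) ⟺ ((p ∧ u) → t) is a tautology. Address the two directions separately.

The forward direction holds; the converse fails.

(⇐) This fails. Under u = F, t = F, p = F, the left side is false but the right side is true.

(⇒) Assume the antecedent. If u is true, the antecedent forces (u = T, t = T, p = T), and (p ∧ u) → t holds there. If u is false, the antecedent cannot hold. Either way (p ∧ u) → t holds.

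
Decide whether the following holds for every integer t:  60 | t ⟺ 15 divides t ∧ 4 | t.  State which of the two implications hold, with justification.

(⇒) If 60 ∣ t, write t = 60q. Since 60 = 4·15, t = 15·(4q), so 15 ∣ t; and since 60 = 15·4, t = 4·(15q), so 4 ∣ t.

(⇐) Suppose 15 ∣ t and 4 ∣ t. Any common multiple of 15 and 4 is a multiple of their lcm; here gcd(15, 4) = 1, so lcm(15, 4) = 15·4 = 60, so 60 ∣ t.

Equivalent; both directions hold.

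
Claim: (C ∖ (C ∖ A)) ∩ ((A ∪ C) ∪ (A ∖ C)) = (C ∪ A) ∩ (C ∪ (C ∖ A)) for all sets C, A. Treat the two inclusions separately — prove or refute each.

(⊆) Let x ∈ (C ∖ (C ∖ A)) ∩ ((A ∪ C) ∪ (A ∖ C)). Then x ∈ C ∩ A, from which x ∈ (C ∪ A) ∩ (C ∪ (C ∖ A)).

(⊇) This inclusion fails. Take C = {1}, A = ∅; then 1 ∈ (C ∪ A) ∩ (C ∪ (C ∖ A)) but 1 ∉ (C ∖ (C ∖ A)) ∩ ((A ∪ C) ∪ (A ∖ C)).

(⊆) holds; (⊇) fails.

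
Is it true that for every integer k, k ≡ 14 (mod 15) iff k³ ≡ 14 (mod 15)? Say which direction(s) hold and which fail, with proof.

Both directions hold.

(→) Suppose k ≡ 14 (mod 15). Write k = 15j + 14. Then (15j + 14)³ = 3375j³ + 9450j² + 8820j + 2744 = 15(225j³ + 630j² + 588j + 182) + 14, so k³ ≡ 14 (mod 15).

(←) Conversely, suppose k³ ≡ 14 (mod 15). The only residue r in {0, …, 14} with r³ ≡ 14 (mod 15) is r = 14, so k ≡ 14 (mod 15).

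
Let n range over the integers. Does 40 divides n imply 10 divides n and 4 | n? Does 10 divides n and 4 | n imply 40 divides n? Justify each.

The forward direction holds; the converse fails.

Forward direction. If 40 ∣ n, write n = 40q. Since 40 = 4·10, n = 10·(4q), so 10 ∣ n; and since 40 = 10·4, n = 4·(10q), so 4 ∣ n.

Converse. This fails: take n = 20. Both 10 ∣ 20 and 4 ∣ 20, yet 20 is not a multiple of 40 (since 20 = 0·40 + 20), so 40 ∤ 20.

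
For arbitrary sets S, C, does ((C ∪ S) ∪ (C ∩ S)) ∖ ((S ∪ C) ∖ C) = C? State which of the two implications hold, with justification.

Forward inclusion. Let x ∈ ((C ∪ S) ∪ (C ∩ S)) ∖ ((S ∪ C) ∖ C). Then either x ∈ C and x ∉ S; or x ∈ S ∩ C. In each case x ∈ C, so ((C ∪ S) ∪ (C ∩ S)) ∖ ((S ∪ C) ∖ C) ⊆ C.

Reverse inclusion. Let x ∈ C. Then either x ∈ C and x ∉ S; or x ∈ S ∩ C. In each case x ∈ ((C ∪ S) ∪ (C ∩ S)) ∖ ((S ∪ C) ∖ C), so C ⊆ ((C ∪ S) ∪ (C ∩ S)) ∖ ((S ∪ C) ∖ C).

Both inclusions hold; the sets are equal.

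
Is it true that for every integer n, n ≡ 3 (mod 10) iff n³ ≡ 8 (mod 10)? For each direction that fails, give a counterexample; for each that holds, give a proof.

(⟹) This fails: take n = 3. Then 3 ≡ 3 (mod 10), but 3³ = 27 ≡ 7 (mod 10), not 8.

(⟸) This fails: take n = 2. Then 2³ = 8 ≡ 8 (mod 10), yet 2 ≡ 2 (mod 10), not 3.

Both directions fail.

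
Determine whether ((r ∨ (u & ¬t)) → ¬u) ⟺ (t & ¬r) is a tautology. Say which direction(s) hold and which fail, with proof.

[⇒] This fails. Under t = F, u = F, r = F, the left side is true but the right side is false.

[⇐] Assume the antecedent. If t is true, the antecedent forces (t = T, u = F, r = F) or (t = T, u = T, r = F), and (r ∨ (u & ¬t)) → ¬u holds there. If t is false, the antecedent cannot hold. Either way (r ∨ (u & ¬t)) → ¬u holds.

(⇒) fails; (⇐) holds.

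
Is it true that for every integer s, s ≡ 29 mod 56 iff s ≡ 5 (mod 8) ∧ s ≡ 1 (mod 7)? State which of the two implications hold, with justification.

Equivalent; both directions hold.

[⇐] If s ≡ 5 (mod 8) and s ≡ 1 (mod 7), then by the Chinese remainder theorem s ≡ 29 (mod 56). This is exactly s ≡ 29 (mod 56).

[⇒] Suppose s ≡ 29 (mod 56); write s = 56j + 29. Since 8 ∣ 56, reducing mod 8 gives s ≡ 29 ≡ 5 (mod 8); since 7 ∣ 56, reducing mod 7 gives s ≡ 29 ≡ 1 (mod 7).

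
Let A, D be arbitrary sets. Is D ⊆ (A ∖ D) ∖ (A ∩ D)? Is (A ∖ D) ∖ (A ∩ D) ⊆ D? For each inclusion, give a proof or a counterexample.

(⊆) fails and (⊇) fails.

Forward inclusion. This inclusion fails. Take A = ∅, D = {1}; then 1 ∈ D but 1 ∉ (A ∖ D) ∖ (A ∩ D).

Reverse inclusion. This inclusion fails. Take A = {1}, D = ∅; then 1 ∈ (A ∖ D) ∖ (A ∩ D) but 1 ∉ D.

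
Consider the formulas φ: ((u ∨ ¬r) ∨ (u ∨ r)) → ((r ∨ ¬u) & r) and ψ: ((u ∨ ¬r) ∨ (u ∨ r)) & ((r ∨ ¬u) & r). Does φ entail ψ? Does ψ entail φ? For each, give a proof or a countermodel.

Equivalent; both directions hold.

(⟸) Assume the antecedent. If u is true, the antecedent forces (u = T, r = T), and the consequent holds there. If u is false, the antecedent forces (u = F, r = T), and the consequent holds there. Either way the consequent holds.

(⟹) Assume the antecedent. If u is true, the antecedent forces (u = T, r = T), and the consequent holds there. If u is false, the antecedent forces (u = F, r = T), and the consequent holds there. Either way the consequent holds.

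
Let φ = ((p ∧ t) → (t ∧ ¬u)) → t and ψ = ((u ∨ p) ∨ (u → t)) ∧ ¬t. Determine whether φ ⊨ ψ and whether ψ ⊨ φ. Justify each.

(⟹) This fails. Under p = F, t = T, u = F, the left side is true but the right side is false.

(⟸) This fails. Under p = F, t = F, u = F, the left side is false but the right side is true.

Both directions fail.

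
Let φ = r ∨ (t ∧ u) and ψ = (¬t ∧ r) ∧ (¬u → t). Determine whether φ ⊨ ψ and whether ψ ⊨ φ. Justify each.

(⇒) This fails. Under u = F, r = T, t = F, the left side is true but the right side is false.

(⇐) Assume the antecedent. If u is true, the antecedent forces (u = T, r = T, t = F), and r ∨ (t ∧ u) holds there. If u is false, the antecedent cannot hold. Either way r ∨ (t ∧ u) holds.

(⇒) fails; (⇐) holds.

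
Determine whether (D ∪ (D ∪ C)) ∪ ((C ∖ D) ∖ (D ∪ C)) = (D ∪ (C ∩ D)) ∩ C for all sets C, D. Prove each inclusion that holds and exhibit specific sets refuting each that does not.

The sets are not equal: only the reverse inclusion holds.

(⊆) This inclusion fails. Take C = {1}, D = ∅; then 1 ∈ (D ∪ (D ∪ C)) ∪ ((C ∖ D) ∖ (D ∪ C)) but 1 ∉ (D ∪ (C ∩ D)) ∩ C.

(⊇) Let x ∈ (D ∪ (C ∩ D)) ∩ C. Then x ∈ C ∩ D, from which x ∈ (D ∪ (D ∪ C)) ∪ ((C ∖ D) ∖ (D ∪ C)).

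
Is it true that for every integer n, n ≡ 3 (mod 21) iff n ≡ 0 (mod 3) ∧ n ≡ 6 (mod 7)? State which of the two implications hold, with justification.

(⇒) This fails: n = 3 gives 3 ≡ 3 (mod 21) but 3 ≡ 3 (mod 7), so the conjunction on the right does not hold.

(⇐) This fails: n = 6 satisfies both congruences on the right (6 ≡ 0 mod 3 and 6 ≡ 6 mod 7) yet 6 ≡ 6 (mod 21), not 3.

Both directions fail.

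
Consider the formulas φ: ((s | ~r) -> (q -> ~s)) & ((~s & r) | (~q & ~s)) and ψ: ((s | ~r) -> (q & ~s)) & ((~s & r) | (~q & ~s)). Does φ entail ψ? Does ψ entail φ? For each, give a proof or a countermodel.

(⇒) This fails. Under r = F, s = F, q = F, the left side is true but the right side is false.

(⇐) Assume the antecedent. If r is true, the antecedent forces (r = T, s = F, q = F) or (r = T, s = F, q = T), and the consequent holds there. If r is false, the antecedent cannot hold. Either way the consequent holds.

The forward direction fails; the converse holds.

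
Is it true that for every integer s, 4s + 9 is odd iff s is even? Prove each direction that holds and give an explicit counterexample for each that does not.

(⇒) fails; (⇐) holds.

Forward direction. This fails: take s = 3. Then 4s + 9 = 21, which is odd, yet s = 3 is odd, not even.

Converse. Suppose s is even. Since 4 is even, 4s is even for every s, so 4s + 9 has the same parity as 9, which is odd. Hence 4s + 9 is odd.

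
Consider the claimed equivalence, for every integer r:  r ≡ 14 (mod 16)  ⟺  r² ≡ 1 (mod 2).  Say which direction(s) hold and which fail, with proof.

(⇒) This fails: take r = 14. Then 14 ≡ 14 (mod 16), but 14² = 196 ≡ 0 (mod 2), not 1.

(⇐) This fails: take r = 1. Then 1² = 1 ≡ 1 (mod 2), yet 1 ≡ 1 (mod 16), not 14.

Neither direction holds.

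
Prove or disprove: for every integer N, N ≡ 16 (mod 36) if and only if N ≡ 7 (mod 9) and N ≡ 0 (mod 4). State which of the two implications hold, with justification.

Both directions hold.

[⇐] If N ≡ 7 (mod 9) and N ≡ 0 (mod 4), then by the Chinese remainder theorem N ≡ 16 (mod 36). This is exactly N ≡ 16 (mod 36).

[⇒] Suppose N ≡ 16 (mod 36); write N = 36j + 16. Since 9 ∣ 36, reducing mod 9 gives N ≡ 16 ≡ 7 (mod 9); since 4 ∣ 36, reducing mod 4 gives N ≡ 16 ≡ 0 (mod 4).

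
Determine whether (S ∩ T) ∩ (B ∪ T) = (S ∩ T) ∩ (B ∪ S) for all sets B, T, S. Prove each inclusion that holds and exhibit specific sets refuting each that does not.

Forward inclusion. Let x ∈ (S ∩ T) ∩ (B ∪ T). Then either x ∈ T ∩ S and x ∉ B; or x ∈ B ∩ T ∩ S. In each case x ∈ (S ∩ T) ∩ (B ∪ S), so (S ∩ T) ∩ (B ∪ T) ⊆ (S ∩ T) ∩ (B ∪ S).

Reverse inclusion. Let x ∈ (S ∩ T) ∩ (B ∪ S). Then either x ∈ T ∩ S and x ∉ B; or x ∈ B ∩ T ∩ S. In each case x ∈ (S ∩ T) ∩ (B ∪ T), so (S ∩ T) ∩ (B ∪ S) ⊆ (S ∩ T) ∩ (B ∪ T).

Both inclusions hold.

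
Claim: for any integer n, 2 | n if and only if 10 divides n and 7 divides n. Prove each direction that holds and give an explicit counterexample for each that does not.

[⇒] This fails: take n = 2. Certainly 2 ∣ 2, but 10 ∤ 2.

[⇐] Suppose 10 ∣ n and 7 ∣ n. Any common multiple of 10 and 7 is a multiple of their lcm; here gcd(10, 7) = 1, so lcm(10, 7) = 10·7 = 70, so 70 ∣ n. Since 2 ∣ 70, it follows that 2 ∣ n.

(⇒) fails; (⇐) holds.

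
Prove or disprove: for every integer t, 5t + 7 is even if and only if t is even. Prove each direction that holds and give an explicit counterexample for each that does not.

(→) This fails: t = 7 gives 5t + 7 = 42, which is even, but 7 is odd, not even.

(←) This also fails: t = 6 is even, but 5t + 7 = 37 is odd, not even.

Both directions fail.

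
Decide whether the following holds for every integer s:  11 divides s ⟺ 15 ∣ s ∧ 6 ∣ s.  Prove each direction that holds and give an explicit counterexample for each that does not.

(⇒) fails and (⇐) fails.

[⇒] This fails: take s = 11. Certainly 11 ∣ 11, but 15 ∤ 11.

[⇐] This fails: take s = 30. Both 15 ∣ 30 and 6 ∣ 30, yet 30 is not a multiple of 11 (since 30 = 2·11 + 8), so 11 ∤ 30.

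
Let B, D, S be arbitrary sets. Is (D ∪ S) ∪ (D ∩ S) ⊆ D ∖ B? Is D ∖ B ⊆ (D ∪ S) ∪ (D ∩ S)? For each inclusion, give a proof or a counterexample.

The sets are not equal: only the reverse inclusion holds.

Forward inclusion. This inclusion fails. Take B = {1}, D = {1}, S = ∅; then 1 ∈ (D ∪ S) ∪ (D ∩ S) but 1 ∉ D ∖ B.

Reverse inclusion. Let x ∈ D ∖ B. Then either x ∈ D and x ∉ B, S; or x ∈ D ∩ S and x ∉ B. In each case x ∈ (D ∪ S) ∪ (D ∩ S), so D ∖ B ⊆ (D ∪ S) ∪ (D ∩ S).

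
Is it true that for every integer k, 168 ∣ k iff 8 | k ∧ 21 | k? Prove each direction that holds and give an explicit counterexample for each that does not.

The biconditional holds.

(⟹) If 168 ∣ k, write k = 168q. Since 168 = 21·8, k = 8·(21q), so 8 ∣ k; and since 168 = 8·21, k = 21·(8q), so 21 ∣ k.

(⟸) Suppose 8 ∣ k and 21 ∣ k. Any common multiple of 8 and 21 is a multiple of their lcm; here gcd(8, 21) = 1, so lcm(8, 21) = 8·21 = 168, so 168 ∣ k.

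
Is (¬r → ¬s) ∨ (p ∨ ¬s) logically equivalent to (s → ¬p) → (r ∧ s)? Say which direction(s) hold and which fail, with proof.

Not equivalent: only (⇐) holds.

(⟹) This fails. Under s = F, r = F, p = F, the left side is true but the right side is false.

(⟸) Assume the antecedent. If r is true, (¬r → ¬s) ∨ (p ∨ ¬s) reduces to true regardless of the other variables. If r is false, the antecedent forces (s = T, r = F, p = T), and (¬r → ¬s) ∨ (p ∨ ¬s) holds there. Either way (¬r → ¬s) ∨ (p ∨ ¬s) holds.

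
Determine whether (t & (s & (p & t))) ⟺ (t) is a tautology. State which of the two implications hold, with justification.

[⇒] Assume the antecedent. If s is true, the antecedent forces (s = T, p = T, t = T), and t holds there. If s is false, the antecedent cannot hold. Either way t holds.

[⇐] This fails. Under s = F, p = F, t = T, the left side is false but the right side is true.

(⇒) holds; (⇐) fails.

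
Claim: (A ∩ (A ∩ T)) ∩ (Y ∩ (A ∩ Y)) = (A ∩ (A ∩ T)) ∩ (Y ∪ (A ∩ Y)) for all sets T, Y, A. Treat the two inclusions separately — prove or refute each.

(⟹) Let x ∈ (A ∩ (A ∩ T)) ∩ (Y ∩ (A ∩ Y)). Then x ∈ T ∩ Y ∩ A, from which x ∈ (A ∩ (A ∩ T)) ∩ (Y ∪ (A ∩ Y)).

(⟸) Let x ∈ (A ∩ (A ∩ T)) ∩ (Y ∪ (A ∩ Y)). Then x ∈ T ∩ Y ∩ A, from which x ∈ (A ∩ (A ∩ T)) ∩ (Y ∩ (A ∩ Y)).

The two sets are equal.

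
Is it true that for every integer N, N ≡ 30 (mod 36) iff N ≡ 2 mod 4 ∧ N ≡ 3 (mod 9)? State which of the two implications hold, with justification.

(←) If N ≡ 2 (mod 4) and N ≡ 3 (mod 9), then by the Chinese remainder theorem N ≡ 30 (mod 36). This is exactly N ≡ 30 (mod 36).

(→) Suppose N ≡ 30 (mod 36); write N = 36j + 30. Since 4 ∣ 36, reducing mod 4 gives N ≡ 30 ≡ 2 (mod 4); since 9 ∣ 36, reducing mod 9 gives N ≡ 30 ≡ 3 (mod 9).

The biconditional holds.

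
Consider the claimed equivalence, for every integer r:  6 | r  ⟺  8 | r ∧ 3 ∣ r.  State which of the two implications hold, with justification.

Only the converse holds.

(⟹) This fails: take r = 6. Certainly 6 ∣ 6, but 8 ∤ 6.

(⟸) Suppose 8 ∣ r and 3 ∣ r. Any common multiple of 8 and 3 is a multiple of their lcm; here gcd(8, 3) = 1, so lcm(8, 3) = 8·3 = 24, so 24 ∣ r. Since 6 ∣ 24, it follows that 6 ∣ r.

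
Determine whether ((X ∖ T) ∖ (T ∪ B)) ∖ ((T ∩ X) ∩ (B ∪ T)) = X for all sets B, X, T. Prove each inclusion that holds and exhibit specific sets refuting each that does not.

The sets are not equal: only the forward inclusion holds.

(⟹) Let x ∈ ((X ∖ T) ∖ (T ∪ B)) ∖ ((T ∩ X) ∩ (B ∪ T)). Then x ∈ X and x ∉ B, T, from which x ∈ X.

(⟸) This inclusion fails. Take B = {1}, X = {1}, T = ∅; then 1 ∈ X but 1 ∉ ((X ∖ T) ∖ (T ∪ B)) ∖ ((T ∩ X) ∩ (B ∪ T)).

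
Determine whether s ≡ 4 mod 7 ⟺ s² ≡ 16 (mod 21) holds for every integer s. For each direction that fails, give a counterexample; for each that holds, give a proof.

(⇒) This fails: take s = 18. Then 18 ≡ 4 (mod 7), but 18² = 324 ≡ 9 (mod 21), not 16.

(⇐) This fails: take s = 10. Then 10² = 100 ≡ 16 (mod 21), yet 10 ≡ 3 (mod 7), not 4.

Neither implication holds.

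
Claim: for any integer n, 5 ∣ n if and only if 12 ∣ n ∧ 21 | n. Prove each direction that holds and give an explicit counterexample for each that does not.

Both directions fail.

[⇒] This fails: take n = 5. Certainly 5 ∣ 5, but 12 ∤ 5.

[⇐] This fails: take n = 84. Both 12 ∣ 84 and 21 ∣ 84, yet 84 is not a multiple of 5 (since 84 = 16·5 + 4), so 5 ∤ 84.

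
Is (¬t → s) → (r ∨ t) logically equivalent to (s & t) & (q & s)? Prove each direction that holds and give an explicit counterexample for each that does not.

Forward direction. This fails. Under s = F, t = F, r = F, q = F, the left side is true but the right side is false.

Converse. Assume the antecedent. If s is true, the antecedent forces (s = T, t = T, r = F, q = T) or (s = T, t = T, r = T, q = T), and (¬t → s) → (r ∨ t) holds there. If s is false, the antecedent cannot hold. Either way (¬t → s) → (r ∨ t) holds.

The forward direction fails; the converse holds.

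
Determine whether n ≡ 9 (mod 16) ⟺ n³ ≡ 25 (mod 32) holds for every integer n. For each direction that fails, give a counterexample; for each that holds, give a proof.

(⟹) This fails: take n = 25. Then 25 ≡ 9 (mod 16), but 25³ = 15625 ≡ 9 (mod 32), not 25.

(⟸) Conversely, the residues r modulo 32 with r³ ≡ 25 (mod 32) are exactly {9}, and each is ≡ 9 (mod 16).

Only the converse holds.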